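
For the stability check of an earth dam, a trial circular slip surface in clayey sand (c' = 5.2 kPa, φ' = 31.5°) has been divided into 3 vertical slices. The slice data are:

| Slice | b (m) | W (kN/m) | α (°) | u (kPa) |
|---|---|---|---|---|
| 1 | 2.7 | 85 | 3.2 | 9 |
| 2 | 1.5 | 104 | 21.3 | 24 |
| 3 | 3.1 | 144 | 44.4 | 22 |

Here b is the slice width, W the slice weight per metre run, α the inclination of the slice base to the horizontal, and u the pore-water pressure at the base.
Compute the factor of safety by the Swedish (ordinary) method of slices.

FS = 0.85

Ordinary method of slices: FS = Σ[c'·Δl_i + (W_i cosα_i − u_i·Δl_i)·tanφ'] / Σ W_i sinα_i, with Δl_i = b_i / cosα_i.
Slice 1: Δl = 2.7/cos3.2° = 2.704 m; N'_1 = 85·cos3.2° − 9·2.704 = 60.5; c'Δl = 14.06; W sinα = 4.7
Slice 2: Δl = 1.5/cos21.3° = 1.610 m; N'_2 = 104·cos21.3° − 24·1.610 = 58.3; c'Δl = 8.37; W sinα = 37.8
Slice 3: Δl = 3.1/cos44.4° = 4.339 m; N'_3 = 144·cos44.4° − 22·4.339 = 7.4; c'Δl = 22.56; W sinα = 100.8
Σc'Δl = 45.0 kN/m; ΣN' = 126.2 kN/m; ΣW sinα = 143.3 kN/m
Resisting = 45.0 + 126.2·tan31.5° = 45.0 + 77.3 = 122.3 kN/m
FS = 122.3 / 143.3 = 0.854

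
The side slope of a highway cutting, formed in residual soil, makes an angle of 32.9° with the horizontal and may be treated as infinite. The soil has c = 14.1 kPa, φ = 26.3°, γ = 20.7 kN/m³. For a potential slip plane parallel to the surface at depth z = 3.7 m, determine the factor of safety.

FS = 1.17

For an infinite slope with a slip plane parallel to the surface (no pore pressure): FS = [c + γz cos²β tanφ] / [γz sinβ cosβ].
γz = 20.7·3.7 = 76.59 kN/m²
Numerator = 14.1 + 76.59·cos²32.9°·tan26.3° = 14.1 + 76.59·0.7050·0.4942 = 40.785 kPa
Denominator = 76.59·sin32.9°·cos32.9° = 76.59·0.5432·0.8396 = 34.930 kPa
FS = 40.785 / 34.930 = 1.168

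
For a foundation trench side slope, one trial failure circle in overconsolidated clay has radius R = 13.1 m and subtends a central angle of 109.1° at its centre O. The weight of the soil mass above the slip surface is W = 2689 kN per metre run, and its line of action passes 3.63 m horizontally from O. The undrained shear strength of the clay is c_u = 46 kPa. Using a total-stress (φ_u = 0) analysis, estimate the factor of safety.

FS = 1.54

Taking moments about the centre O, the resisting moment is provided by the undrained shear strength acting along the arc:
Arc length L_a = R·θ = 13.1·(109.1°·π/180) = 13.1·1.9042 = 24.94 m
M_R = c_u·L_a·R = 46·24.94·13.1 = 15031.5 kN·m/m
M_D = W·d = 2689·3.63 = 9761.1 kN·m/m
FS = M_R / M_D = 15031.5 / 9761.1 = 1.540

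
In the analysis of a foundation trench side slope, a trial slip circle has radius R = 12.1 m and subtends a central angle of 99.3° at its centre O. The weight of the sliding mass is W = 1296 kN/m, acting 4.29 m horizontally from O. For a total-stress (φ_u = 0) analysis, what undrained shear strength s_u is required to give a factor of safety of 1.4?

s_u = 30.7 kPa

FS = s_u·L_a·R / (W·d), so s_u = FS·W·d / (L_a·R).
Arc length L_a = R·θ = 12.1·(99.3°·π/180) = 12.1·1.7331 = 20.97 m
s_u = 1.4·1296·4.29 / (20.97·12.1) = 7783.8 / 253.74 = 30.68 kPa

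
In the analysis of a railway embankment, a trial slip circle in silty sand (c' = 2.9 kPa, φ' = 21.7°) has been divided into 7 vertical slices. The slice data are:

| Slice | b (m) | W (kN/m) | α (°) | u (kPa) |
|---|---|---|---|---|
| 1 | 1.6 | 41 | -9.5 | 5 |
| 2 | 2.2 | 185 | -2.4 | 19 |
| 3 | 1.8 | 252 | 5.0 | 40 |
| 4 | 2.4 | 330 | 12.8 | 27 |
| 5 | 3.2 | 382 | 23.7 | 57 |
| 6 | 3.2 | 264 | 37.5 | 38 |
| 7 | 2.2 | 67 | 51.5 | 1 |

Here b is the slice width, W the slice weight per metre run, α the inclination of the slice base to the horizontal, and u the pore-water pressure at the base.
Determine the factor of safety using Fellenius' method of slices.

FS = 0.88

Ordinary method of slices: FS = Σ[c'·Δl_i + (W_i cosα_i − u_i·Δl_i)·tanφ'] / Σ W_i sinα_i, with Δl_i = b_i / cosα_i.
Slice 1: Δl = 1.6/cos(-9.5°) = 1.622 m; N'_1 = 41·cos(-9.5°) − 5·1.622 = 32.3; c'Δl = 4.70; W sinα = -6.8
Slice 2: Δl = 2.2/cos(-2.4°) = 2.202 m; N'_2 = 185·cos(-2.4°) − 19·2.202 = 143.0; c'Δl = 6.39; W sinα = -7.7
Slice 3: Δl = 1.8/cos5.0° = 1.807 m; N'_3 = 252·cos5.0° − 40·1.807 = 178.8; c'Δl = 5.24; W sinα = 22.0
Slice 4: Δl = 2.4/cos12.8° = 2.461 m; N'_4 = 330·cos12.8° − 27·2.461 = 255.3; c'Δl = 7.14; W sinα = 73.1
Slice 5: Δl = 3.2/cos23.7° = 3.495 m; N'_5 = 382·cos23.7° − 57·3.495 = 150.6; c'Δl = 10.13; W sinα = 153.5
Slice 6: Δl = 3.2/cos37.5° = 4.034 m; N'_6 = 264·cos37.5° − 38·4.034 = 56.2; c'Δl = 11.70; W sinα = 160.7
Slice 7: Δl = 2.2/cos51.5° = 3.534 m; N'_7 = 67·cos51.5° − 1·3.534 = 38.2; c'Δl = 10.25; W sinα = 52.4
Σc'Δl = 55.5 kN/m; ΣN' = 854.4 kN/m; ΣW sinα = 447.3 kN/m
Resisting = 55.5 + 854.4·tan21.7° = 55.5 + 340.0 = 395.5 kN/m
FS = 395.5 / 447.3 = 0.884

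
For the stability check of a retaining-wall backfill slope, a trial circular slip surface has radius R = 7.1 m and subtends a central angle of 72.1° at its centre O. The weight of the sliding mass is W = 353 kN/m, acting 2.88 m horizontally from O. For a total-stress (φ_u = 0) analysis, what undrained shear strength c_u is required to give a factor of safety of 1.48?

FS = c_u·L_a·R / (W·d), so c_u = FS·W·d / (L_a·R).
Arc length L_a = R·θ = 7.1·(72.1°·π/180) = 7.1·1.2584 = 8.93 m
c_u = 1.48·353·2.88 / (8.93·7.1) = 1504.6 / 63.44 = 23.72 kPa

c_u = 23.7 kPa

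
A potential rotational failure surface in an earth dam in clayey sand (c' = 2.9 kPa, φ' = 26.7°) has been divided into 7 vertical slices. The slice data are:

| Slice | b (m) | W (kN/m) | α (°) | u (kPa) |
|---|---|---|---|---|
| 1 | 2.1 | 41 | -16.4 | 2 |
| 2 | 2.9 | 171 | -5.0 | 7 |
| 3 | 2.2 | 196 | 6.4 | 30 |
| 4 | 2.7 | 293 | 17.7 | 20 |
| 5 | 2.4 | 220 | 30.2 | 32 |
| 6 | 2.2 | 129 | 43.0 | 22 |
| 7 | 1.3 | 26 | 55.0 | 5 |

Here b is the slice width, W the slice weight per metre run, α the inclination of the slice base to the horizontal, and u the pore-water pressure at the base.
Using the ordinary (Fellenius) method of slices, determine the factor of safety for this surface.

Ordinary method of slices: FS = Σ[c'·Δl_i + (W_i cosα_i − u_i·Δl_i)·tanφ'] / Σ W_i sinα_i, with Δl_i = b_i / cosα_i.
Slice 1: Δl = 2.1/cos(-16.4°) = 2.189 m; N'_1 = 41·cos(-16.4°) − 2·2.189 = 35.0; c'Δl = 6.35; W sinα = -11.6
Slice 2: Δl = 2.9/cos(-5.0°) = 2.911 m; N'_2 = 171·cos(-5.0°) − 7·2.911 = 150.0; c'Δl = 8.44; W sinα = -14.9
Slice 3: Δl = 2.2/cos6.4° = 2.214 m; N'_3 = 196·cos6.4° − 30·2.214 = 128.4; c'Δl = 6.42; W sinα = 21.8
Slice 4: Δl = 2.7/cos17.7° = 2.834 m; N'_4 = 293·cos17.7° − 20·2.834 = 222.4; c'Δl = 8.22; W sinα = 89.1
Slice 5: Δl = 2.4/cos30.2° = 2.777 m; N'_5 = 220·cos30.2° − 32·2.777 = 101.3; c'Δl = 8.05; W sinα = 110.7
Slice 6: Δl = 2.2/cos43.0° = 3.008 m; N'_6 = 129·cos43.0° − 22·3.008 = 28.2; c'Δl = 8.72; W sinα = 88.0
Slice 7: Δl = 1.3/cos55.0° = 2.266 m; N'_7 = 26·cos55.0° − 5·2.266 = 3.6; c'Δl = 6.57; W sinα = 21.3
Σc'Δl = 52.8 kN/m; ΣN' = 668.8 kN/m; ΣW sinα = 304.4 kN/m
Resisting = 52.8 + 668.8·tan26.7° = 52.8 + 336.4 = 389.1 kN/m
FS = 389.1 / 304.4 = 1.278

FS = 1.28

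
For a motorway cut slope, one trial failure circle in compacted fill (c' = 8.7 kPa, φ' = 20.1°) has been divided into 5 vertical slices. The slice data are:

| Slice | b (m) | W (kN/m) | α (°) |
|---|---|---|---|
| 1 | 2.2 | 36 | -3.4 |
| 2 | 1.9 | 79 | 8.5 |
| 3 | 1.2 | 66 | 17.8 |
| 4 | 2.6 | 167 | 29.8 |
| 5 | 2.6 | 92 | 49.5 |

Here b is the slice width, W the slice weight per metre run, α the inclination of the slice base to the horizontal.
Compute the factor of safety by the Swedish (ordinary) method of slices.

Ordinary method of slices: FS = Σ[c'·Δl_i + (W_i cosα_i)·tanφ'] / Σ W_i sinα_i, with Δl_i = b_i / cosα_i.
Slice 1: Δl = 2.2/cos(-3.4°) = 2.204 m; N'_1 = 36·cos(-3.4°) = 35.9; c'Δl = 19.17; W sinα = -2.1
Slice 2: Δl = 1.9/cos8.5° = 1.921 m; N'_2 = 79·cos8.5° = 78.1; c'Δl = 16.71; W sinα = 11.7
Slice 3: Δl = 1.2/cos17.8° = 1.260 m; N'_3 = 66·cos17.8° = 62.8; c'Δl = 10.96; W sinα = 20.2
Slice 4: Δl = 2.6/cos29.8° = 2.996 m; N'_4 = 167·cos29.8° = 144.9; c'Δl = 26.07; W sinα = 83.0
Slice 5: Δl = 2.6/cos49.5° = 4.003 m; N'_5 = 92·cos49.5° = 59.7; c'Δl = 34.83; W sinα = 70.0
Σc'Δl = 107.7 kN/m; ΣN' = 381.6 kN/m; ΣW sinα = 182.7 kN/m
Resisting = 107.7 + 381.6·tan20.1° = 107.7 + 139.6 = 247.4 kN/m
FS = 247.4 / 182.7 = 1.354

FS = 1.35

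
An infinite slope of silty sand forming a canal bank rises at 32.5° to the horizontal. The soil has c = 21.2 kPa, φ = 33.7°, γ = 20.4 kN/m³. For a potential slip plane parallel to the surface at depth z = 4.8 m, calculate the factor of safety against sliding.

FS = 1.52

For an infinite slope with a slip plane parallel to the surface (no pore pressure): FS = [c + γz cos²β tanφ] / [γz sinβ cosβ].
γz = 20.4·4.8 = 97.92 kN/m²
Numerator = 21.2 + 97.92·cos²32.5°·tan33.7° = 21.2 + 97.92·0.7113·0.6669 = 67.652 kPa
Denominator = 97.92·sin32.5°·cos32.5° = 97.92·0.5373·0.8434 = 44.373 kPa
FS = 67.652 / 44.373 = 1.525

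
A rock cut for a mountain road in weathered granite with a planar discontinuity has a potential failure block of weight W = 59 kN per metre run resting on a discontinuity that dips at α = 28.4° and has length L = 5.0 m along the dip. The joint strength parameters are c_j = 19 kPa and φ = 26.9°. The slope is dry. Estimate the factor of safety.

Resolving the block weight along and normal to the plane and applying the Mohr–Coulomb strength on the joint:
N' = W cosα = 59·cos28.4° = 51.9 kN/m
Driving force T = W sinα = 59·sin28.4° = 28.1 kN/m
Resisting force R = c_j·L + N'·tanφ = 19·5.0 + 51.9·tan26.9° = 95.0 + 26.3 = 121.3 kN/m
FS = R / T = 121.3 / 28.1 = 4.324

FS = 4.32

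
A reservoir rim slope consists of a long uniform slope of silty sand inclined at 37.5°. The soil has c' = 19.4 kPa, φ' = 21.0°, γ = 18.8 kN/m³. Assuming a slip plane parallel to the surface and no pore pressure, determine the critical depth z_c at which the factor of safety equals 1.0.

z_c = 4.28 m

Setting FS = 1.00 in FS = [c' + γz cos²β tanφ'] / [γz sinβ cosβ] and solving for z:
z = c' / [γ cosβ (FS·sinβ − cosβ·tanφ')]
  = 19.4 / [18.8·cos37.5°·(1.00·sin37.5° − cos37.5°·tan21.0°)]
  = 19.4 / [18.8·0.7934·(1.00·0.6088 − 0.7934·0.3839)]
  = 19.4 / 4.5375 = 4.276 m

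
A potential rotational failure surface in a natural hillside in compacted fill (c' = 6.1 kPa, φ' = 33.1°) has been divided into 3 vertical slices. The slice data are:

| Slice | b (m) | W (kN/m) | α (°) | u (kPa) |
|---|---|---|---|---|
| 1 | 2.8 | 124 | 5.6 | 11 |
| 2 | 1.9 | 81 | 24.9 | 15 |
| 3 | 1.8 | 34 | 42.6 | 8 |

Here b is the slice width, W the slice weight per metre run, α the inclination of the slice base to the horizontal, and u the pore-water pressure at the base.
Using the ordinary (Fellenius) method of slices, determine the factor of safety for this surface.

Ordinary method of slices: FS = Σ[c'·Δl_i + (W_i cosα_i − u_i·Δl_i)·tanφ'] / Σ W_i sinα_i, with Δl_i = b_i / cosα_i.
Slice 1: Δl = 2.8/cos5.6° = 2.813 m; N'_1 = 124·cos5.6° − 11·2.813 = 92.5; c'Δl = 17.16; W sinα = 12.1
Slice 2: Δl = 1.9/cos24.9° = 2.095 m; N'_2 = 81·cos24.9° − 15·2.095 = 42.0; c'Δl = 12.78; W sinα = 34.1
Slice 3: Δl = 1.8/cos42.6° = 2.445 m; N'_3 = 34·cos42.6° − 8·2.445 = 5.5; c'Δl = 14.92; W sinα = 23.0
Σc'Δl = 44.9 kN/m; ΣN' = 140.0 kN/m; ΣW sinα = 69.2 kN/m
Resisting = 44.9 + 140.0·tan33.1° = 44.9 + 91.2 = 136.1 kN/m
FS = 136.1 / 69.2 = 1.966

FS = 1.97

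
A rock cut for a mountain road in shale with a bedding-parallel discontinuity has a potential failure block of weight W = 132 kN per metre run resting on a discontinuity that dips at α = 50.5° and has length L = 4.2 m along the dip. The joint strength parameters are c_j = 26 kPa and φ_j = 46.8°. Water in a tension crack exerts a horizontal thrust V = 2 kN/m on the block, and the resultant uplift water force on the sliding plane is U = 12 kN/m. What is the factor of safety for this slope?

Resolving the block weight along and normal to the plane and applying the Mohr–Coulomb strength on the joint:
N' = W cosα − U − V sinα = 132·cos50.5° − 12 − 2·sin50.5° = 70.4 kN/m
Driving force T = W sinα + V cosα = 132·sin50.5° + 2·cos50.5° = 103.1 kN/m
Resisting force R = c_j·L + N'·tanφ_j = 26·4.2 + 70.4·tan46.8° = 109.2 + 75.0 = 184.2 kN/m
FS = R / T = 184.2 / 103.1 = 1.786

FS = 1.79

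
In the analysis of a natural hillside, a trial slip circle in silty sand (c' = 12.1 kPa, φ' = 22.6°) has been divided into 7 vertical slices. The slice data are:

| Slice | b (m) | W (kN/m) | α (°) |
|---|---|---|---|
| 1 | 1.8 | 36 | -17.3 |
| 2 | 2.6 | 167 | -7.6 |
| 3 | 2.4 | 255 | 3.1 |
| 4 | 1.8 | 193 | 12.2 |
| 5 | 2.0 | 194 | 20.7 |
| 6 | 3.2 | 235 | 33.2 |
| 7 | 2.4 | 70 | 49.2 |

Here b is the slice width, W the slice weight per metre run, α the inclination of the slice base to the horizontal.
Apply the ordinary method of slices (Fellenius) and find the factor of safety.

Ordinary method of slices: FS = Σ[c'·Δl_i + (W_i cosα_i)·tanφ'] / Σ W_i sinα_i, with Δl_i = b_i / cosα_i.
Slice 1: Δl = 1.8/cos(-17.3°) = 1.885 m; N'_1 = 36·cos(-17.3°) = 34.4; c'Δl = 22.81; W sinα = -10.7
Slice 2: Δl = 2.6/cos(-7.6°) = 2.623 m; N'_2 = 167·cos(-7.6°) = 165.5; c'Δl = 31.74; W sinα = -22.1
Slice 3: Δl = 2.4/cos3.1° = 2.404 m; N'_3 = 255·cos3.1° = 254.6; c'Δl = 29.08; W sinα = 13.8
Slice 4: Δl = 1.8/cos12.2° = 1.842 m; N'_4 = 193·cos12.2° = 188.6; c'Δl = 22.28; W sinα = 40.8
Slice 5: Δl = 2.0/cos20.7° = 2.138 m; N'_5 = 194·cos20.7° = 181.5; c'Δl = 25.87; W sinα = 68.6
Slice 6: Δl = 3.2/cos33.2° = 3.824 m; N'_6 = 235·cos33.2° = 196.6; c'Δl = 46.27; W sinα = 128.7
Slice 7: Δl = 2.4/cos49.2° = 3.673 m; N'_7 = 70·cos49.2° = 45.7; c'Δl = 44.44; W sinα = 53.0
Σc'Δl = 222.5 kN/m; ΣN' = 1067.0 kN/m; ΣW sinα = 272.0 kN/m
Resisting = 222.5 + 1067.0·tan22.6° = 222.5 + 444.2 = 666.7 kN/m
FS = 666.7 / 272.0 = 2.451

FS = 2.45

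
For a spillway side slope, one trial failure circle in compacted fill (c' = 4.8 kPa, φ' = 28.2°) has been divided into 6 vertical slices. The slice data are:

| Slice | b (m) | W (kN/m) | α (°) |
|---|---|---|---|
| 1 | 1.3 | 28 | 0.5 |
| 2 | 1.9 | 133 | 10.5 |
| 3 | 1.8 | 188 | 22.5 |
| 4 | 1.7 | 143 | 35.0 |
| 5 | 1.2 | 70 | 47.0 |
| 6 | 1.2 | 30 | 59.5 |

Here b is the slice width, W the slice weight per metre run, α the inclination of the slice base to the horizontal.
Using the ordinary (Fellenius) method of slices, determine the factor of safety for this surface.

FS = 1.29

Ordinary method of slices: FS = Σ[c'·Δl_i + (W_i cosα_i)·tanφ'] / Σ W_i sinα_i, with Δl_i = b_i / cosα_i.
Slice 1: Δl = 1.3/cos0.5° = 1.300 m; N'_1 = 28·cos0.5° = 28.0; c'Δl = 6.24; W sinα = 0.2
Slice 2: Δl = 1.9/cos10.5° = 1.932 m; N'_2 = 133·cos10.5° = 130.8; c'Δl = 9.28; W sinα = 24.2
Slice 3: Δl = 1.8/cos22.5° = 1.948 m; N'_3 = 188·cos22.5° = 173.7; c'Δl = 9.35; W sinα = 71.9
Slice 4: Δl = 1.7/cos35.0° = 2.075 m; N'_4 = 143·cos35.0° = 117.1; c'Δl = 9.96; W sinα = 82.0
Slice 5: Δl = 1.2/cos47.0° = 1.760 m; N'_5 = 70·cos47.0° = 47.7; c'Δl = 8.45; W sinα = 51.2
Slice 6: Δl = 1.2/cos59.5° = 2.364 m; N'_6 = 30·cos59.5° = 15.2; c'Δl = 11.35; W sinα = 25.8
Σc'Δl = 54.6 kN/m; ΣN' = 512.6 kN/m; ΣW sinα = 255.5 kN/m
Resisting = 54.6 + 512.6·tan28.2° = 54.6 + 274.8 = 329.5 kN/m
FS = 329.5 / 255.5 = 1.290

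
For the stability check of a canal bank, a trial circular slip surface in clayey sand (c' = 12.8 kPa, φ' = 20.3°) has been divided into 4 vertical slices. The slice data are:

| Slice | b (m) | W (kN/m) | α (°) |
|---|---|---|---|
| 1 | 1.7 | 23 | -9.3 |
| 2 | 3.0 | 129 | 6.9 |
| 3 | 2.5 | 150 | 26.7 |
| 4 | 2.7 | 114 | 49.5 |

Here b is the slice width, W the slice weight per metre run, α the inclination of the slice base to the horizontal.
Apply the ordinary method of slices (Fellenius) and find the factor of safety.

Ordinary method of slices: FS = Σ[c'·Δl_i + (W_i cosα_i)·tanφ'] / Σ W_i sinα_i, with Δl_i = b_i / cosα_i.
Slice 1: Δl = 1.7/cos(-9.3°) = 1.723 m; N'_1 = 23·cos(-9.3°) = 22.7; c'Δl = 22.05; W sinα = -3.7
Slice 2: Δl = 3.0/cos6.9° = 3.022 m; N'_2 = 129·cos6.9° = 128.1; c'Δl = 38.68; W sinα = 15.5
Slice 3: Δl = 2.5/cos26.7° = 2.798 m; N'_3 = 150·cos26.7° = 134.0; c'Δl = 35.82; W sinα = 67.4
Slice 4: Δl = 2.7/cos49.5° = 4.157 m; N'_4 = 114·cos49.5° = 74.0; c'Δl = 53.21; W sinα = 86.7
Σc'Δl = 149.8 kN/m; ΣN' = 358.8 kN/m; ΣW sinα = 165.9 kN/m
Resisting = 149.8 + 358.8·tan20.3° = 149.8 + 132.7 = 282.5 kN/m
FS = 282.5 / 165.9 = 1.703

FS = 1.70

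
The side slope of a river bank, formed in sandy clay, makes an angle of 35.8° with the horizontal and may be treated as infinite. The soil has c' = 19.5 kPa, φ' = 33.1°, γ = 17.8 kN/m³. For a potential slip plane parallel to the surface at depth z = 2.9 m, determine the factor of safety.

For an infinite slope with a slip plane parallel to the surface (no pore pressure): FS = [c' + γz cos²β tanφ'] / [γz sinβ cosβ].
γz = 17.8·2.9 = 51.62 kN/m²
Numerator = 19.5 + 51.62·cos²35.8°·tan33.1° = 19.5 + 51.62·0.6578·0.6519 = 41.636 kPa
Denominator = 51.62·sin35.8°·cos35.8° = 51.62·0.5850·0.8111 = 24.490 kPa
FS = 41.636 / 24.490 = 1.700

FS = 1.70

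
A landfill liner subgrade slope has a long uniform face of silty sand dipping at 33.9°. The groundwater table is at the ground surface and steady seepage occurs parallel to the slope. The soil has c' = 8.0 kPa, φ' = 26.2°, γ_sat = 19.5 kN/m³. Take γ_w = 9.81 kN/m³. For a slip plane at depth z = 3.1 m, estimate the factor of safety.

FS = 0.65

With seepage parallel to the slope and the water table at the surface, the effective normal stress on the slip plane uses the buoyant unit weight γ' = γ_sat − γ_w while the driving shear stress uses γ_sat:
FS = [c' + γ' z cos²β tanφ'] / [γ_sat z sinβ cosβ]
γ' = 19.5 − 9.81 = 9.69 kN/m³
Numerator = 8.0 + 9.69·3.1·cos²33.9°·tan26.2° = 8.0 + 9.69·3.1·0.6889·0.4921 = 18.183 kPa
Denominator = 19.5·3.1·sin33.9°·cos33.9° = 19.5·3.1·0.5577·0.8300 = 27.984 kPa
FS = 18.183 / 27.984 = 0.650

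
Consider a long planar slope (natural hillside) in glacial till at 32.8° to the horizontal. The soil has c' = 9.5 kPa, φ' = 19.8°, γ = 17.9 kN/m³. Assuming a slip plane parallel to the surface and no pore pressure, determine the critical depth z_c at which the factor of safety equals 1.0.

z_c = 2.64 m

Setting FS = 1.00 in FS = [c' + γz cos²β tanφ'] / [γz sinβ cosβ] and solving for z:
z = c' / [γ cosβ (FS·sinβ − cosβ·tanφ')]
  = 9.5 / [17.9·cos32.8°·(1.00·sin32.8° − cos32.8°·tan19.8°)]
  = 9.5 / [17.9·0.8406·(1.00·0.5417 − 0.8406·0.3600)]
  = 9.5 / 3.5973 = 2.641 m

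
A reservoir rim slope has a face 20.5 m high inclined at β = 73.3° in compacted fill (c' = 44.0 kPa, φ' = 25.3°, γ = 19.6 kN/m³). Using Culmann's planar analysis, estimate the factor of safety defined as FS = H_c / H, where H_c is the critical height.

H_c = (4c'/γ) · sinβ cosφ' / [1 − cos(β − φ')]
    = (4·44.0/19.6) · sin73.3°·cos25.3° / [1 − cos48.0°]
    = 8.980 · 0.8660 / 0.3309 = 23.50 m
FS = H_c / H = 23.50 / 20.5 = 1.146

FS = 1.15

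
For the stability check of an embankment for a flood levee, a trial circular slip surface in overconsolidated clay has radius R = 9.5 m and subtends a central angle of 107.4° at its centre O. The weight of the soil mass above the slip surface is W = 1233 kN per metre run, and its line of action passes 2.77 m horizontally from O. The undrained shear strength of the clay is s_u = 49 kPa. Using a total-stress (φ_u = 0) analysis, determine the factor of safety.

FS = 2.43

Taking moments about the centre O, the resisting moment is provided by the undrained shear strength acting along the arc:
Arc length L_a = R·θ = 9.5·(107.4°·π/180) = 9.5·1.8745 = 17.81 m
M_R = s_u·L_a·R = 49·17.81·9.5 = 8289.4 kN·m/m
M_D = W·d = 1233·2.77 = 3415.4 kN·m/m
FS = M_R / M_D = 8289.4 / 3415.4 = 2.427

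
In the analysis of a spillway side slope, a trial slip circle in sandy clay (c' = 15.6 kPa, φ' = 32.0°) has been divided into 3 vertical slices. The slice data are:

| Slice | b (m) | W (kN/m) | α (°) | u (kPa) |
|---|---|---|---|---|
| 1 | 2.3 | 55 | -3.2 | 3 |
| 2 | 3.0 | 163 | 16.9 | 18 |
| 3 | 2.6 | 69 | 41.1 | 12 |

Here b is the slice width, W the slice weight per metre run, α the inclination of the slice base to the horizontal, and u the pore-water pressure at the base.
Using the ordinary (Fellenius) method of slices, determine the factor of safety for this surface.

Ordinary method of slices: FS = Σ[c'·Δl_i + (W_i cosα_i − u_i·Δl_i)·tanφ'] / Σ W_i sinα_i, with Δl_i = b_i / cosα_i.
Slice 1: Δl = 2.3/cos(-3.2°) = 2.304 m; N'_1 = 55·cos(-3.2°) − 3·2.304 = 48.0; c'Δl = 35.94; W sinα = -3.1
Slice 2: Δl = 3.0/cos16.9° = 3.135 m; N'_2 = 163·cos16.9° − 18·3.135 = 99.5; c'Δl = 48.91; W sinα = 47.4
Slice 3: Δl = 2.6/cos41.1° = 3.450 m; N'_3 = 69·cos41.1° − 12·3.450 = 10.6; c'Δl = 53.82; W sinα = 45.4
Σc'Δl = 138.7 kN/m; ΣN' = 158.1 kN/m; ΣW sinα = 89.7 kN/m
Resisting = 138.7 + 158.1·tan32.0° = 138.7 + 98.8 = 237.5 kN/m
FS = 237.5 / 89.7 = 2.648

FS = 2.65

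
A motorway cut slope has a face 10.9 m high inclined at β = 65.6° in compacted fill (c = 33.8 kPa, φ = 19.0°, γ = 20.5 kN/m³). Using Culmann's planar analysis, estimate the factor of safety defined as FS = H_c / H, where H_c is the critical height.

FS = 1.66

H_c = (4c/γ) · sinβ cosφ / [1 − cos(β − φ)]
    = (4·33.8/20.5) · sin65.6°·cos19.0° / [1 − cos46.6°]
    = 6.595 · 0.8611 / 0.3129 = 18.15 m
FS = H_c / H = 18.15 / 10.9 = 1.665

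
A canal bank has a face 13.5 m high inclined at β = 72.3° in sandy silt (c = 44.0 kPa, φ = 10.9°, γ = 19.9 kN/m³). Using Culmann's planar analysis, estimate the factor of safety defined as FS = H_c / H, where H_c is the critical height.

FS = 1.18

H_c = (4c/γ) · sinβ cosφ / [1 − cos(β − φ)]
    = (4·44.0/19.9) · sin72.3°·cos10.9° / [1 − cos61.4°]
    = 8.844 · 0.9355 / 0.5213 = 15.87 m
FS = H_c / H = 15.87 / 13.5 = 1.176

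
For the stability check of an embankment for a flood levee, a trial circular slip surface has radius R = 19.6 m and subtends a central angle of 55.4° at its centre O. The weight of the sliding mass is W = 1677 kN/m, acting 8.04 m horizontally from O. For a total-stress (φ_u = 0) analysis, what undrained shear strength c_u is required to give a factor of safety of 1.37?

FS = c_u·L_a·R / (W·d), so c_u = FS·W·d / (L_a·R).
Arc length L_a = R·θ = 19.6·(55.4°·π/180) = 19.6·0.9669 = 18.95 m
c_u = 1.37·1677·8.04 / (18.95·19.6) = 18471.8 / 371.45 = 49.73 kPa

c_u = 49.7 kPa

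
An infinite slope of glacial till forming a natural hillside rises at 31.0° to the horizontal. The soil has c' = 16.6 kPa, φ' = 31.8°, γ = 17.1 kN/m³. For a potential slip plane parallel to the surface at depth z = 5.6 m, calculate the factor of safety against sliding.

FS = 1.42

For an infinite slope with a slip plane parallel to the surface (no pore pressure): FS = [c' + γz cos²β tanφ'] / [γz sinβ cosβ].
γz = 17.1·5.6 = 95.76 kN/m²
Numerator = 16.6 + 95.76·cos²31.0°·tan31.8° = 16.6 + 95.76·0.7347·0.6200 = 60.224 kPa
Denominator = 95.76·sin31.0°·cos31.0° = 95.76·0.5150·0.8572 = 42.276 kPa
FS = 60.224 / 42.276 = 1.425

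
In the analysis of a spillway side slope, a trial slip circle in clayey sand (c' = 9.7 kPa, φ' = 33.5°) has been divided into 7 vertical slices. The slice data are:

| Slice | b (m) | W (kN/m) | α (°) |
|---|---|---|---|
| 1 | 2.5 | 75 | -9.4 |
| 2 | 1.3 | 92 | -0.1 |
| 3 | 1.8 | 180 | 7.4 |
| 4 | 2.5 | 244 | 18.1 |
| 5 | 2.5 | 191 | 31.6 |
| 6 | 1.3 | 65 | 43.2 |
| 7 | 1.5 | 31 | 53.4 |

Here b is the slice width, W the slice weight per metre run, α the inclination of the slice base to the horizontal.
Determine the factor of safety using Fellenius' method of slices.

Ordinary method of slices: FS = Σ[c'·Δl_i + (W_i cosα_i)·tanφ'] / Σ W_i sinα_i, with Δl_i = b_i / cosα_i.
Slice 1: Δl = 2.5/cos(-9.4°) = 2.534 m; N'_1 = 75·cos(-9.4°) = 74.0; c'Δl = 24.58; W sinα = -12.2
Slice 2: Δl = 1.3/cos(-0.1°) = 1.300 m; N'_2 = 92·cos(-0.1°) = 92.0; c'Δl = 12.61; W sinα = -0.2
Slice 3: Δl = 1.8/cos7.4° = 1.815 m; N'_3 = 180·cos7.4° = 178.5; c'Δl = 17.61; W sinα = 23.2
Slice 4: Δl = 2.5/cos18.1° = 2.630 m; N'_4 = 244·cos18.1° = 231.9; c'Δl = 25.51; W sinα = 75.8
Slice 5: Δl = 2.5/cos31.6° = 2.935 m; N'_5 = 191·cos31.6° = 162.7; c'Δl = 28.47; W sinα = 100.1
Slice 6: Δl = 1.3/cos43.2° = 1.783 m; N'_6 = 65·cos43.2° = 47.4; c'Δl = 17.30; W sinα = 44.5
Slice 7: Δl = 1.5/cos53.4° = 2.516 m; N'_7 = 31·cos53.4° = 18.5; c'Δl = 24.40; W sinα = 24.9
Σc'Δl = 150.5 kN/m; ΣN' = 805.0 kN/m; ΣW sinα = 256.0 kN/m
Resisting = 150.5 + 805.0·tan33.5° = 150.5 + 532.8 = 683.3 kN/m
FS = 683.3 / 256.0 = 2.669

FS = 2.67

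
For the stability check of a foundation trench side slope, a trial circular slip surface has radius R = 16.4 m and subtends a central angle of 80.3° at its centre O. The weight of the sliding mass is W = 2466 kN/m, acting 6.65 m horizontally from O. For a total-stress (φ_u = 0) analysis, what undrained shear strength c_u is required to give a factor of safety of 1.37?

FS = c_u·L_a·R / (W·d), so c_u = FS·W·d / (L_a·R).
Arc length L_a = R·θ = 16.4·(80.3°·π/180) = 16.4·1.4015 = 22.98 m
c_u = 1.37·2466·6.65 / (22.98·16.4) = 22466.5 / 376.95 = 59.60 kPa

c_u = 59.6 kPa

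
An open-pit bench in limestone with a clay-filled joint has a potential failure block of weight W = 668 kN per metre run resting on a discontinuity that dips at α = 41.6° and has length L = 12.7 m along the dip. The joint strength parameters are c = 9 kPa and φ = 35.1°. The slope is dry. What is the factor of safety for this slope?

Resolving the block weight along and normal to the plane and applying the Mohr–Coulomb strength on the joint:
N' = W cosα = 668·cos41.6° = 499.5 kN/m
Driving force T = W sinα = 668·sin41.6° = 443.5 kN/m
Resisting force R = c·L + N'·tanφ = 9·12.7 + 499.5·tan35.1° = 114.3 + 351.1 = 465.4 kN/m
FS = R / T = 465.4 / 443.5 = 1.049

FS = 1.05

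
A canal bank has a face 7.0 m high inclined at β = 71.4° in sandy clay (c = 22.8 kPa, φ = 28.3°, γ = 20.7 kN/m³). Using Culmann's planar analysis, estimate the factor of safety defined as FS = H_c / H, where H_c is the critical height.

H_c = (4c/γ) · sinβ cosφ / [1 − cos(β − φ)]
    = (4·22.8/20.7) · sin71.4°·cos28.3° / [1 − cos43.1°]
    = 4.406 · 0.8345 / 0.2698 = 13.63 m
FS = H_c / H = 13.63 / 7.0 = 1.946

FS = 1.95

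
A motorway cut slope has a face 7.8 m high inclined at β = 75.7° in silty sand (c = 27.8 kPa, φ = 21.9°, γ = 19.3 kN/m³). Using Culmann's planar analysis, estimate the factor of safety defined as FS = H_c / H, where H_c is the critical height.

FS = 1.62

H_c = (4c/γ) · sinβ cosφ / [1 − cos(β − φ)]
    = (4·27.8/19.3) · sin75.7°·cos21.9° / [1 − cos53.8°]
    = 5.762 · 0.8991 / 0.4094 = 12.65 m
FS = H_c / H = 12.65 / 7.8 = 1.622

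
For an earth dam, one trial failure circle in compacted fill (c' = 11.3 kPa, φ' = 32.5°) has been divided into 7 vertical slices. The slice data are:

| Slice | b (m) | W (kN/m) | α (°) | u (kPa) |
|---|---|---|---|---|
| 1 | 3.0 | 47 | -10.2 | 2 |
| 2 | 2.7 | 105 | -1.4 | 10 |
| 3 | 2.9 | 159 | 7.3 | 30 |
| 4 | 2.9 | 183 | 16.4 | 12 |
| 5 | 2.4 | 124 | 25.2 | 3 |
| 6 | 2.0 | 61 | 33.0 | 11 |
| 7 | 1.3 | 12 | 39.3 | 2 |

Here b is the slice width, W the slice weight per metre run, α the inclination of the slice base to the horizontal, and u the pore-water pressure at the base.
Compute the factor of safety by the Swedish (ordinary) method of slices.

Ordinary method of slices: FS = Σ[c'·Δl_i + (W_i cosα_i − u_i·Δl_i)·tanφ'] / Σ W_i sinα_i, with Δl_i = b_i / cosα_i.
Slice 1: Δl = 3.0/cos(-10.2°) = 3.048 m; N'_1 = 47·cos(-10.2°) − 2·3.048 = 40.2; c'Δl = 34.44; W sinα = -8.3
Slice 2: Δl = 2.7/cos(-1.4°) = 2.701 m; N'_2 = 105·cos(-1.4°) − 10·2.701 = 78.0; c'Δl = 30.52; W sinα = -2.6
Slice 3: Δl = 2.9/cos7.3° = 2.924 m; N'_3 = 159·cos7.3° − 30·2.924 = 70.0; c'Δl = 33.04; W sinα = 20.2
Slice 4: Δl = 2.9/cos16.4° = 3.023 m; N'_4 = 183·cos16.4° − 12·3.023 = 139.3; c'Δl = 34.16; W sinα = 51.7
Slice 5: Δl = 2.4/cos25.2° = 2.652 m; N'_5 = 124·cos25.2° − 3·2.652 = 104.2; c'Δl = 29.97; W sinα = 52.8
Slice 6: Δl = 2.0/cos33.0° = 2.385 m; N'_6 = 61·cos33.0° − 11·2.385 = 24.9; c'Δl = 26.95; W sinα = 33.2
Slice 7: Δl = 1.3/cos39.3° = 1.680 m; N'_7 = 12·cos39.3° − 2·1.680 = 5.9; c'Δl = 18.98; W sinα = 7.6
Σc'Δl = 208.1 kN/m; ΣN' = 462.5 kN/m; ΣW sinα = 154.6 kN/m
Resisting = 208.1 + 462.5·tan32.5° = 208.1 + 294.6 = 502.7 kN/m
FS = 502.7 / 154.6 = 3.252

FS = 3.25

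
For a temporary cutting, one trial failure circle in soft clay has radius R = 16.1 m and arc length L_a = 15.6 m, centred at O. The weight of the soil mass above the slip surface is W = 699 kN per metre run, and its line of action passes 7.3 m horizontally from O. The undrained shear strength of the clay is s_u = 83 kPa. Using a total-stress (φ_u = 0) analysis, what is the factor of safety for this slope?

Taking moments about the centre O, the resisting moment is provided by the undrained shear strength acting along the arc:
M_R = s_u·L_a·R = 83·15.60·16.1 = 20846.3 kN·m/m
M_D = W·d = 699·7.3 = 5102.7 kN·m/m
FS = M_R / M_D = 20846.3 / 5102.7 = 4.085

FS = 4.09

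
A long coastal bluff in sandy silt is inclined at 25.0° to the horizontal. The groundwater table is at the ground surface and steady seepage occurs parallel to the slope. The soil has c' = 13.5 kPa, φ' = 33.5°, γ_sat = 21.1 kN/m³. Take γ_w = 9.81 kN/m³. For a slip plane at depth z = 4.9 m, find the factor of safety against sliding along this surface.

FS = 1.10

With seepage parallel to the slope and the water table at the surface, the effective normal stress on the slip plane uses the buoyant unit weight γ' = γ_sat − γ_w while the driving shear stress uses γ_sat:
FS = [c' + γ' z cos²β tanφ'] / [γ_sat z sinβ cosβ]
γ' = 21.1 − 9.81 = 11.29 kN/m³
Numerator = 13.5 + 11.29·4.9·cos²25.0°·tan33.5° = 13.5 + 11.29·4.9·0.8214·0.6619 = 43.576 kPa
Denominator = 21.1·4.9·sin25.0°·cos25.0° = 21.1·4.9·0.4226·0.9063 = 39.601 kPa
FS = 43.576 / 39.601 = 1.100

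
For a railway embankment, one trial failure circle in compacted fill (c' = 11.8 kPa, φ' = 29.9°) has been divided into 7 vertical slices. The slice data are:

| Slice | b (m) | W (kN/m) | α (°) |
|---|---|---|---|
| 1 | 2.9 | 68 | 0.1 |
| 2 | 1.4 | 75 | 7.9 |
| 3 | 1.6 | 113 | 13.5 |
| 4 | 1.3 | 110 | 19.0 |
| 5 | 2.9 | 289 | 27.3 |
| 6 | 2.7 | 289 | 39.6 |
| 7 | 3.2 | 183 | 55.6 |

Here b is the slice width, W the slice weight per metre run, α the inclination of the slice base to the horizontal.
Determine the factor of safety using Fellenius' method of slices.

Ordinary method of slices: FS = Σ[c'·Δl_i + (W_i cosα_i)·tanφ'] / Σ W_i sinα_i, with Δl_i = b_i / cosα_i.
Slice 1: Δl = 2.9/cos0.1° = 2.900 m; N'_1 = 68·cos0.1° = 68.0; c'Δl = 34.22; W sinα = 0.1
Slice 2: Δl = 1.4/cos7.9° = 1.413 m; N'_2 = 75·cos7.9° = 74.3; c'Δl = 16.68; W sinα = 10.3
Slice 3: Δl = 1.6/cos13.5° = 1.645 m; N'_3 = 113·cos13.5° = 109.9; c'Δl = 19.42; W sinα = 26.4
Slice 4: Δl = 1.3/cos19.0° = 1.375 m; N'_4 = 110·cos19.0° = 104.0; c'Δl = 16.22; W sinα = 35.8
Slice 5: Δl = 2.9/cos27.3° = 3.263 m; N'_5 = 289·cos27.3° = 256.8; c'Δl = 38.51; W sinα = 132.5
Slice 6: Δl = 2.7/cos39.6° = 3.504 m; N'_6 = 289·cos39.6° = 222.7; c'Δl = 41.35; W sinα = 184.2
Slice 7: Δl = 3.2/cos55.6° = 5.664 m; N'_7 = 183·cos55.6° = 103.4; c'Δl = 66.84; W sinα = 151.0
Σc'Δl = 233.2 kN/m; ΣN' = 939.1 kN/m; ΣW sinα = 540.4 kN/m
Resisting = 233.2 + 939.1·tan29.9° = 233.2 + 540.0 = 773.2 kN/m
FS = 773.2 / 540.4 = 1.431

FS = 1.43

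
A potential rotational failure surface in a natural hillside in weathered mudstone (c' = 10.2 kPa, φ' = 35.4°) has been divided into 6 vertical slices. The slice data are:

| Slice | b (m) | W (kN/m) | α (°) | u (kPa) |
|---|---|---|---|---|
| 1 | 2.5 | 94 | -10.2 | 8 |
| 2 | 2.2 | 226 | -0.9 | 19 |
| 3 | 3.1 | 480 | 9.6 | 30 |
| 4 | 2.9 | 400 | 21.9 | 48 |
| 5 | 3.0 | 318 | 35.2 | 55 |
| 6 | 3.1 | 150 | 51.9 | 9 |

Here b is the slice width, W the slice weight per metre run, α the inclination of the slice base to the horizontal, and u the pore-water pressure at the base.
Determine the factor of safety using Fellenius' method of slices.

Ordinary method of slices: FS = Σ[c'·Δl_i + (W_i cosα_i − u_i·Δl_i)·tanφ'] / Σ W_i sinα_i, with Δl_i = b_i / cosα_i.
Slice 1: Δl = 2.5/cos(-10.2°) = 2.540 m; N'_1 = 94·cos(-10.2°) − 8·2.540 = 72.2; c'Δl = 25.91; W sinα = -16.6
Slice 2: Δl = 2.2/cos(-0.9°) = 2.200 m; N'_2 = 226·cos(-0.9°) − 19·2.200 = 184.2; c'Δl = 22.44; W sinα = -3.5
Slice 3: Δl = 3.1/cos9.6° = 3.144 m; N'_3 = 480·cos9.6° − 30·3.144 = 379.0; c'Δl = 32.07; W sinα = 80.0
Slice 4: Δl = 2.9/cos21.9° = 3.126 m; N'_4 = 400·cos21.9° − 48·3.126 = 221.1; c'Δl = 31.88; W sinα = 149.2
Slice 5: Δl = 3.0/cos35.2° = 3.671 m; N'_5 = 318·cos35.2° − 55·3.671 = 57.9; c'Δl = 37.45; W sinα = 183.3
Slice 6: Δl = 3.1/cos51.9° = 5.024 m; N'_6 = 150·cos51.9° − 9·5.024 = 47.3; c'Δl = 51.24; W sinα = 118.0
Σc'Δl = 201.0 kN/m; ΣN' = 961.7 kN/m; ΣW sinα = 510.4 kN/m
Resisting = 201.0 + 961.7·tan35.4° = 201.0 + 683.4 = 884.4 kN/m
FS = 884.4 / 510.4 = 1.733

FS = 1.73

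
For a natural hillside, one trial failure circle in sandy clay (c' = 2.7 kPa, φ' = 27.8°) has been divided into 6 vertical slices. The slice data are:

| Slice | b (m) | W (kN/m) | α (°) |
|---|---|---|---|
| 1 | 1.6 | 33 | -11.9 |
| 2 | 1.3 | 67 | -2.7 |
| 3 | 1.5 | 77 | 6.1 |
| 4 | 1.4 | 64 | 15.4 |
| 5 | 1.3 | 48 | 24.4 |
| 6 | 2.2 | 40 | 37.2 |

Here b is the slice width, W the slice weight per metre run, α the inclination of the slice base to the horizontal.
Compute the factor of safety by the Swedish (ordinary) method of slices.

Ordinary method of slices: FS = Σ[c'·Δl_i + (W_i cosα_i)·tanφ'] / Σ W_i sinα_i, with Δl_i = b_i / cosα_i.
Slice 1: Δl = 1.6/cos(-11.9°) = 1.635 m; N'_1 = 33·cos(-11.9°) = 32.3; c'Δl = 4.41; W sinα = -6.8
Slice 2: Δl = 1.3/cos(-2.7°) = 1.301 m; N'_2 = 67·cos(-2.7°) = 66.9; c'Δl = 3.51; W sinα = -3.2
Slice 3: Δl = 1.5/cos6.1° = 1.509 m; N'_3 = 77·cos6.1° = 76.6; c'Δl = 4.07; W sinα = 8.2
Slice 4: Δl = 1.4/cos15.4° = 1.452 m; N'_4 = 64·cos15.4° = 61.7; c'Δl = 3.92; W sinα = 17.0
Slice 5: Δl = 1.3/cos24.4° = 1.427 m; N'_5 = 48·cos24.4° = 43.7; c'Δl = 3.85; W sinα = 19.8
Slice 6: Δl = 2.2/cos37.2° = 2.762 m; N'_6 = 40·cos37.2° = 31.9; c'Δl = 7.46; W sinα = 24.2
Σc'Δl = 27.2 kN/m; ΣN' = 313.1 kN/m; ΣW sinα = 59.2 kN/m
Resisting = 27.2 + 313.1·tan27.8° = 27.2 + 165.1 = 192.3 kN/m
FS = 192.3 / 59.2 = 3.246

FS = 3.25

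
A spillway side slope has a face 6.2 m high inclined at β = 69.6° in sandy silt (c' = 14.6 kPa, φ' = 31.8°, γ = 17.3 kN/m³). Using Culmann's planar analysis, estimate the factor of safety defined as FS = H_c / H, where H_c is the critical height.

H_c = (4c'/γ) · sinβ cosφ' / [1 − cos(β − φ')]
    = (4·14.6/17.3) · sin69.6°·cos31.8° / [1 − cos37.8°]
    = 3.376 · 0.7966 / 0.2098 = 12.81 m
FS = H_c / H = 12.81 / 6.2 = 2.067

FS = 2.07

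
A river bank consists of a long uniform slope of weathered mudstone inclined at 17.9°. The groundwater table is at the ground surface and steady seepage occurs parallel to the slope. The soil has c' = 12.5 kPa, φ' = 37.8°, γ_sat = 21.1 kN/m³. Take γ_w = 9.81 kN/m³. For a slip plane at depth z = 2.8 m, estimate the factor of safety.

With seepage parallel to the slope and the water table at the surface, the effective normal stress on the slip plane uses the buoyant unit weight γ' = γ_sat − γ_w while the driving shear stress uses γ_sat:
FS = [c' + γ' z cos²β tanφ'] / [γ_sat z sinβ cosβ]
γ' = 21.1 − 9.81 = 11.29 kN/m³
Numerator = 12.5 + 11.29·2.8·cos²17.9°·tan37.8° = 12.5 + 11.29·2.8·0.9055·0.7757 = 34.704 kPa
Denominator = 21.1·2.8·sin17.9°·cos17.9° = 21.1·2.8·0.3074·0.9516 = 17.280 kPa
FS = 34.704 / 17.280 = 2.008

FS = 2.01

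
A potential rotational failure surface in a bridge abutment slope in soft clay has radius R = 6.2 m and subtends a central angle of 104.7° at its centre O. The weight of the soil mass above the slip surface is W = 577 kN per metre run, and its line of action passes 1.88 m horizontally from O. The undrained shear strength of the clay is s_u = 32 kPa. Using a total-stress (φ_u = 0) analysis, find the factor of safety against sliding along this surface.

FS = 2.07

Taking moments about the centre O, the resisting moment is provided by the undrained shear strength acting along the arc:
Arc length L_a = R·θ = 6.2·(104.7°·π/180) = 6.2·1.8274 = 11.33 m
M_R = s_u·L_a·R = 32·11.33·6.2 = 2247.8 kN·m/m
M_D = W·d = 577·1.88 = 1084.8 kN·m/m
FS = M_R / M_D = 2247.8 / 1084.8 = 2.072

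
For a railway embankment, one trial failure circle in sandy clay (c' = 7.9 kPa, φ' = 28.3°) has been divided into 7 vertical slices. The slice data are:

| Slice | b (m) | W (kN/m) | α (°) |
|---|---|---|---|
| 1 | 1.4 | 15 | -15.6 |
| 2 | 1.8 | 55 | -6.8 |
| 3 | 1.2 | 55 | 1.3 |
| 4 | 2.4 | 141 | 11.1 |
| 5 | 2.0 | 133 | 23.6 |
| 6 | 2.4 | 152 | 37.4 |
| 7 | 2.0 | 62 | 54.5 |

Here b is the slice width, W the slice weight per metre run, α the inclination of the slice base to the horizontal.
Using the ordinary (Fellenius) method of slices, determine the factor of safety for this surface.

Ordinary method of slices: FS = Σ[c'·Δl_i + (W_i cosα_i)·tanφ'] / Σ W_i sinα_i, with Δl_i = b_i / cosα_i.
Slice 1: Δl = 1.4/cos(-15.6°) = 1.454 m; N'_1 = 15·cos(-15.6°) = 14.4; c'Δl = 11.48; W sinα = -4.0
Slice 2: Δl = 1.8/cos(-6.8°) = 1.813 m; N'_2 = 55·cos(-6.8°) = 54.6; c'Δl = 14.32; W sinα = -6.5
Slice 3: Δl = 1.2/cos1.3° = 1.200 m; N'_3 = 55·cos1.3° = 55.0; c'Δl = 9.48; W sinα = 1.2
Slice 4: Δl = 2.4/cos11.1° = 2.446 m; N'_4 = 141·cos11.1° = 138.4; c'Δl = 19.32; W sinα = 27.1
Slice 5: Δl = 2.0/cos23.6° = 2.183 m; N'_5 = 133·cos23.6° = 121.9; c'Δl = 17.24; W sinα = 53.2
Slice 6: Δl = 2.4/cos37.4° = 3.021 m; N'_6 = 152·cos37.4° = 120.8; c'Δl = 23.87; W sinα = 92.3
Slice 7: Δl = 2.0/cos54.5° = 3.444 m; N'_7 = 62·cos54.5° = 36.0; c'Δl = 27.21; W sinα = 50.5
Σc'Δl = 122.9 kN/m; ΣN' = 541.0 kN/m; ΣW sinα = 213.9 kN/m
Resisting = 122.9 + 541.0·tan28.3° = 122.9 + 291.3 = 414.2 kN/m
FS = 414.2 / 213.9 = 1.937

FS = 1.94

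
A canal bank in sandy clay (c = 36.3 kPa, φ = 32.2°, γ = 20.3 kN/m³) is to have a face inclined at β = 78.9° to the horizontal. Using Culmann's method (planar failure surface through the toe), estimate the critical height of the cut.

H_c = 18.90 m

Culmann's analysis gives the critical failure plane at α_cr = (β + φ)/2 = (78.9 + 32.2)/2 = 55.6°, and the critical height
H_c = (4c/γ) · sinβ cosφ / [1 − cos(β − φ)]
    = (4·36.3/20.3) · sin78.9°·cos32.2° / [1 − cos(46.7°)]
    = 7.153 · 0.9813·0.8462 / [1 − 0.6858]
    = 7.153 · 0.8304 / 0.3142
    = 18.90 m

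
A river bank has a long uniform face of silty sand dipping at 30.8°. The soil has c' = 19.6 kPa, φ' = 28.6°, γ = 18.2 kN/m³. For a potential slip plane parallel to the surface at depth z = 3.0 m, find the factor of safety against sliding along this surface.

FS = 1.73

For an infinite slope with a slip plane parallel to the surface (no pore pressure): FS = [c' + γz cos²β tanφ'] / [γz sinβ cosβ].
γz = 18.2·3.0 = 54.60 kN/m²
Numerator = 19.6 + 54.60·cos²30.8°·tan28.6° = 19.6 + 54.60·0.7378·0.5452 = 41.564 kPa
Denominator = 54.60·sin30.8°·cos30.8° = 54.60·0.5120·0.8590 = 24.014 kPa
FS = 41.564 / 24.014 = 1.731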